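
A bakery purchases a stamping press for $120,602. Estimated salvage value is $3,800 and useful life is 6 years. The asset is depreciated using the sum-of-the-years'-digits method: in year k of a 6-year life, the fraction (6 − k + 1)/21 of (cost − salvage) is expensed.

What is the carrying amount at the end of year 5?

$9,362

Depreciable base = $120,602 − $3,800 = $116,802.
Sum of the years' digits = 6+5+4+3+2+1 = 21.
Year 1: $116,802 × 6/21 = $33,372. Book value $87,230.
Year 2: $116,802 × 5/21 = $27,810. Book value $59,420.
Year 3: $116,802 × 4/21 = $22,248. Book value $37,172.
Year 4: $116,802 × 3/21 = $16,686. Book value $20,486.
Year 5: $116,802 × 2/21 = $11,124. Book value $9,362.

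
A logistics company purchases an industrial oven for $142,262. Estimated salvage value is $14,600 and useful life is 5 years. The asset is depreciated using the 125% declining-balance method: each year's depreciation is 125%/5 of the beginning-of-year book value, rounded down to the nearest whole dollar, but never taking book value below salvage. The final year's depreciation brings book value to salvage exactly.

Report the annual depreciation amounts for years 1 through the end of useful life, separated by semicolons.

$35,565; $26,674; $20,005; $15,004; $30,414

Depreciable base = $142,262 − $14,600 = $127,662.
Year 1: ⌊$142,262 × 125%/5⌋ = $35,565. Book value $106,697.
Year 2: ⌊$106,697 × 125%/5⌋ = $26,674. Book value $80,023.
Year 3: ⌊$80,023 × 125%/5⌋ = $20,005. Book value $60,018.
Year 4: ⌊$60,018 × 125%/5⌋ = $15,004. Book value $45,014.
Year 5 (final): $45,014 − $14,600 = $30,414. Book value $14,600.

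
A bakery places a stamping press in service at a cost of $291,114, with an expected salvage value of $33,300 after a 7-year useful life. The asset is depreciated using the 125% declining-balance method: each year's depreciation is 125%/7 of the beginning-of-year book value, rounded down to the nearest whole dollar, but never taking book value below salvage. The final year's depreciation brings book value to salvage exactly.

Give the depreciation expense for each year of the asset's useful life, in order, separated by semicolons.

Depreciable base = $291,114 − $33,300 = $257,814.
Year 1: ⌊$291,114 × 125%/7⌋ = $51,984. Book value $239,130.
Year 2: ⌊$239,130 × 125%/7⌋ = $42,701. Book value $196,429.
Year 3: ⌊$196,429 × 125%/7⌋ = $35,076. Book value $161,353.
Year 4: ⌊$161,353 × 125%/7⌋ = $28,813. Book value $132,540.
Year 5: ⌊$132,540 × 125%/7⌋ = $23,667. Book value $108,873.
Year 6: ⌊$108,873 × 125%/7⌋ = $19,441. Book value $89,432.
Year 7 (final): $89,432 − $33,300 = $56,132. Book value $33,300.

$51,984; $42,701; $35,076; $28,813; $23,667; $19,441; $56,132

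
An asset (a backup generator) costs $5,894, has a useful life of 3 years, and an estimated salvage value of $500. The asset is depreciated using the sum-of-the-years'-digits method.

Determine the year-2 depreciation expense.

Depreciable base = $5,894 − $500 = $5,394.
Sum of the years' digits = 3+2+1 = 6.
Year 1: $5,394 × 3/6 = $2,697. Book value $3,197.
Year 2: $5,394 × 2/6 = $1,798. Book value $1,399.

$1,798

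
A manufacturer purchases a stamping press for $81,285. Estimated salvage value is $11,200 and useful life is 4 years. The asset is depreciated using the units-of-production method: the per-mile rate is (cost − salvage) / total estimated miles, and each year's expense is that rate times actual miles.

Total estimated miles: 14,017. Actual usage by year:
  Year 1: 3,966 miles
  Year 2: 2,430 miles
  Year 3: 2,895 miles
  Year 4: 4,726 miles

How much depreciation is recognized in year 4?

Depreciable base = $81,285 − $11,200 = $70,085.
Rate = $70,085 / 14,017 miles = $5 per mile.
Year 1: 3,966 × $5 = $19,830. Book value $61,455.
Year 2: 2,430 × $5 = $12,150. Book value $49,305.
Year 3: 2,895 × $5 = $14,475. Book value $34,830.
Year 4: 4,726 × $5 = $23,630. Book value $11,200.

$23,630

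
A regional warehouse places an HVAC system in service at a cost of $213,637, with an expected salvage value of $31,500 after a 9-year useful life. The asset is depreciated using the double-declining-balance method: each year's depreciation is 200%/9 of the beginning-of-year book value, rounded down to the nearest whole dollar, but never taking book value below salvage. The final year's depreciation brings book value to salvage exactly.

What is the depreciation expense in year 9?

$0

Depreciable base = $213,637 − $31,500 = $182,137.
Year 1: ⌊$213,637 × 200%/9⌋ = $47,474. Book value $166,163.
Year 2: ⌊$166,163 × 200%/9⌋ = $36,925. Book value $129,238.
Year 3: ⌊$129,238 × 200%/9⌋ = $28,719. Book value $100,519.
Year 4: ⌊$100,519 × 200%/9⌋ = $22,337. Book value $78,182.
Year 5: ⌊$78,182 × 200%/9⌋ = $17,373. Book value $60,809.
Year 6: ⌊$60,809 × 200%/9⌋ = $13,513. Book value $47,296.
Year 7: ⌊$47,296 × 200%/9⌋ = $10,510. Book value $36,786.
Year 8: ⌊$36,786 × 200%/9⌋ = $8,174, capped at $5,286. Book value $31,500.
Year 9 (final): $31,500 − $31,500 = $0. Book value $31,500.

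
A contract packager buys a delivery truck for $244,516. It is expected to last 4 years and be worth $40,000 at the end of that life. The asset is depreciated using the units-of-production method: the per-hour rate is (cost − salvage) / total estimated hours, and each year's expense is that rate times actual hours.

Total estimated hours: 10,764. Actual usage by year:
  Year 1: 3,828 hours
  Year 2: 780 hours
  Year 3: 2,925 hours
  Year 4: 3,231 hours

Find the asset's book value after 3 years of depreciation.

Depreciable base = $244,516 − $40,000 = $204,516.
Rate = $204,516 / 10,764 hours = $19 per hour.
Year 1: 3,828 × $19 = $72,732. Book value $171,784.
Year 2: 780 × $19 = $14,820. Book value $156,964.
Year 3: 2,925 × $19 = $55,575. Book value $101,389.

$101,389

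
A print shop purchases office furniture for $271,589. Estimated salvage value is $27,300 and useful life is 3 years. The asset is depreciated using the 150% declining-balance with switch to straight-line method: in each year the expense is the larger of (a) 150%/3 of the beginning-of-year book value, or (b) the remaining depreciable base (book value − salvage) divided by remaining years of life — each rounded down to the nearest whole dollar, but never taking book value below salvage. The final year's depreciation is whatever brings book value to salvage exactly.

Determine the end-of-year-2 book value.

$67,898

Depreciable base = $271,589 − $27,300 = $244,289.
Year 1: DB = ⌊$271,589 × 150%/3⌋ = $135,794; SL = ⌊$244,289/3⌋ = $81,429 → take DB $135,794. Book value $135,795.
Year 2: DB = ⌊$135,795 × 150%/3⌋ = $67,897; SL = ⌊$108,495/2⌋ = $54,247 → take DB $67,897. Book value $67,898.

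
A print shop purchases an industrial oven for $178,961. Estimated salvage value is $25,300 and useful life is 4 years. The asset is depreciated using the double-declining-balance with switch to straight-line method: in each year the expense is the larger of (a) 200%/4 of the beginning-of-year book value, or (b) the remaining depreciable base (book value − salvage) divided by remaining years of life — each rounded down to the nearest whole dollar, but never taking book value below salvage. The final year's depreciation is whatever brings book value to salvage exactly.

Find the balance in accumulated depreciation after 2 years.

$134,220

Depreciable base = $178,961 − $25,300 = $153,661.
Year 1: DB = ⌊$178,961 × 200%/4⌋ = $89,480; SL = ⌊$153,661/4⌋ = $38,415 → take DB $89,480. Book value $89,481.
Year 2: DB = ⌊$89,481 × 200%/4⌋ = $44,740; SL = ⌊$64,181/3⌋ = $21,393 → take DB $44,740. Book value $44,741.
Accumulated through year 2 = $178,961 − $44,741 = $134,220.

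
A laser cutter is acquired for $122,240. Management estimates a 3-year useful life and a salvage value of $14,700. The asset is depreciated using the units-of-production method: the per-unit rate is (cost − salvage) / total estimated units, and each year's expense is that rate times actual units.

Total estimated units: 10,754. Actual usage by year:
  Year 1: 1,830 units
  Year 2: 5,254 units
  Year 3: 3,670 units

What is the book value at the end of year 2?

$51,400

Depreciable base = $122,240 − $14,700 = $107,540.
Rate = $107,540 / 10,754 units = $10 per unit.
Year 1: 1,830 × $10 = $18,300. Book value $103,940.
Year 2: 5,254 × $10 = $52,540. Book value $51,400.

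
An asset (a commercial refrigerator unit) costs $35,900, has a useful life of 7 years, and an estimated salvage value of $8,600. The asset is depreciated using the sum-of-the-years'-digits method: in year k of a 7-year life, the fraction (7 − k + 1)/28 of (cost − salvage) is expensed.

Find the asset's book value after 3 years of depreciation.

$18,350

Depreciable base = $35,900 − $8,600 = $27,300.
Sum of the years' digits = 7+6+5+4+3+2+1 = 28.
Year 1: $27,300 × 7/28 = $6,825. Book value $29,075.
Year 2: $27,300 × 6/28 = $5,850. Book value $23,225.
Year 3: $27,300 × 5/28 = $4,875. Book value $18,350.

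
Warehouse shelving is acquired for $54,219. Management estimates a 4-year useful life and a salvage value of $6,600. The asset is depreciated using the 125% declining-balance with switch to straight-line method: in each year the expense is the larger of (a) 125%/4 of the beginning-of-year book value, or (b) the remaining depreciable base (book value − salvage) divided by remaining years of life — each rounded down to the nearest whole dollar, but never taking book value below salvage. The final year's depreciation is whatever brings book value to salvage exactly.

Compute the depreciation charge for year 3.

$9,514

Depreciable base = $54,219 − $6,600 = $47,619.
Year 1: DB = ⌊$54,219 × 125%/4⌋ = $16,943; SL = ⌊$47,619/4⌋ = $11,904 → take DB $16,943. Book value $37,276.
Year 2: DB = ⌊$37,276 × 125%/4⌋ = $11,648; SL = ⌊$30,676/3⌋ = $10,225 → take DB $11,648. Book value $25,628.
Year 3: DB = ⌊$25,628 × 125%/4⌋ = $8,008; SL = ⌊$19,028/2⌋ = $9,514 → take SL $9,514. Book value $16,114.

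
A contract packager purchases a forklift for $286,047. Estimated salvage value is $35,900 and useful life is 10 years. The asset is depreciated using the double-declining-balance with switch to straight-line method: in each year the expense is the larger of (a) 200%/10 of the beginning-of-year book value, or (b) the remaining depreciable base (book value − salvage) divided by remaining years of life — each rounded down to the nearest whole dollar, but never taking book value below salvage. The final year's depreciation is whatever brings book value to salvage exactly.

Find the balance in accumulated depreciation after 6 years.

Depreciable base = $286,047 − $35,900 = $250,147.
Year 1: DB = ⌊$286,047 × 200%/10⌋ = $57,209; SL = ⌊$250,147/10⌋ = $25,014 → take DB $57,209. Book value $228,838.
Year 2: DB = ⌊$228,838 × 200%/10⌋ = $45,767; SL = ⌊$192,938/9⌋ = $21,437 → take DB $45,767. Book value $183,071.
Year 3: DB = ⌊$183,071 × 200%/10⌋ = $36,614; SL = ⌊$147,171/8⌋ = $18,396 → take DB $36,614. Book value $146,457.
Year 4: DB = ⌊$146,457 × 200%/10⌋ = $29,291; SL = ⌊$110,557/7⌋ = $15,793 → take DB $29,291. Book value $117,166.
Year 5: DB = ⌊$117,166 × 200%/10⌋ = $23,433; SL = ⌊$81,266/6⌋ = $13,544 → take DB $23,433. Book value $93,733.
Year 6: DB = ⌊$93,733 × 200%/10⌋ = $18,746; SL = ⌊$57,833/5⌋ = $11,566 → take DB $18,746. Book value $74,987.
Accumulated through year 6 = $286,047 − $74,987 = $211,060.

$211,060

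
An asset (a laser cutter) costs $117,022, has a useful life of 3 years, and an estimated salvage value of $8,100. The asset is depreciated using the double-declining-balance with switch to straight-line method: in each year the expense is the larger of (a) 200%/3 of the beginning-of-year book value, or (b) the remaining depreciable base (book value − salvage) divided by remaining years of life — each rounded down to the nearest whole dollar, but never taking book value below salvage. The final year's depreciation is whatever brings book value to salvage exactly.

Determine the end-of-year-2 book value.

Depreciable base = $117,022 − $8,100 = $108,922.
Year 1: DB = ⌊$117,022 × 200%/3⌋ = $78,014; SL = ⌊$108,922/3⌋ = $36,307 → take DB $78,014. Book value $39,008.
Year 2: DB = ⌊$39,008 × 200%/3⌋ = $26,005; SL = ⌊$30,908/2⌋ = $15,454 → take DB $26,005. Book value $13,003.

$13,003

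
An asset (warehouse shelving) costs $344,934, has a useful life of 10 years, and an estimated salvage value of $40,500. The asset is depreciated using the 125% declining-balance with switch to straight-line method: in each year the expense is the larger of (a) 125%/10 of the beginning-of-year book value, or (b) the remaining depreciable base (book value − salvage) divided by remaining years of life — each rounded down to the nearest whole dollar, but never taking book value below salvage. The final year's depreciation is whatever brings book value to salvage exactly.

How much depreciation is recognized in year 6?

$26,949

Depreciable base = $344,934 − $40,500 = $304,434.
Year 1: DB = ⌊$344,934 × 125%/10⌋ = $43,116; SL = ⌊$304,434/10⌋ = $30,443 → take DB $43,116. Book value $301,818.
Year 2: DB = ⌊$301,818 × 125%/10⌋ = $37,727; SL = ⌊$261,318/9⌋ = $29,035 → take DB $37,727. Book value $264,091.
Year 3: DB = ⌊$264,091 × 125%/10⌋ = $33,011; SL = ⌊$223,591/8⌋ = $27,948 → take DB $33,011. Book value $231,080.
Year 4: DB = ⌊$231,080 × 125%/10⌋ = $28,885; SL = ⌊$190,580/7⌋ = $27,225 → take DB $28,885. Book value $202,195.
Year 5: DB = ⌊$202,195 × 125%/10⌋ = $25,274; SL = ⌊$161,695/6⌋ = $26,949 → take SL $26,949. Book value $175,246.
Year 6: DB = ⌊$175,246 × 125%/10⌋ = $21,905; SL = ⌊$134,746/5⌋ = $26,949 → take SL $26,949. Book value $148,297.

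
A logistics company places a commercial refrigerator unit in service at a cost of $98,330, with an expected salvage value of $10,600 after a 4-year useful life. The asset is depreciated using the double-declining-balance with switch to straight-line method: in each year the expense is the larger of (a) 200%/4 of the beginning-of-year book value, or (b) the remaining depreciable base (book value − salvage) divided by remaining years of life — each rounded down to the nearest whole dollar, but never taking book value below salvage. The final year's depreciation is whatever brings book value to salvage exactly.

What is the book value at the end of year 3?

Depreciable base = $98,330 − $10,600 = $87,730.
Year 1: DB = ⌊$98,330 × 200%/4⌋ = $49,165; SL = ⌊$87,730/4⌋ = $21,932 → take DB $49,165. Book value $49,165.
Year 2: DB = ⌊$49,165 × 200%/4⌋ = $24,582; SL = ⌊$38,565/3⌋ = $12,855 → take DB $24,582. Book value $24,583.
Year 3: DB = ⌊$24,583 × 200%/4⌋ = $12,291; SL = ⌊$13,983/2⌋ = $6,991 → take DB $12,291. Book value $12,292.

$12,292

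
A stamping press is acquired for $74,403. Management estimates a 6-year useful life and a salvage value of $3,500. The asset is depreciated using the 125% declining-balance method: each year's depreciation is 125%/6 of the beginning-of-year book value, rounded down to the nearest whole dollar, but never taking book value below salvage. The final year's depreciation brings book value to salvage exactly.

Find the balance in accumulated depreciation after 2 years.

Depreciable base = $74,403 − $3,500 = $70,903.
Year 1: ⌊$74,403 × 125%/6⌋ = $15,500. Book value $58,903.
Year 2: ⌊$58,903 × 125%/6⌋ = $12,271. Book value $46,632.
Accumulated through year 2 = $74,403 − $46,632 = $27,771.

$27,771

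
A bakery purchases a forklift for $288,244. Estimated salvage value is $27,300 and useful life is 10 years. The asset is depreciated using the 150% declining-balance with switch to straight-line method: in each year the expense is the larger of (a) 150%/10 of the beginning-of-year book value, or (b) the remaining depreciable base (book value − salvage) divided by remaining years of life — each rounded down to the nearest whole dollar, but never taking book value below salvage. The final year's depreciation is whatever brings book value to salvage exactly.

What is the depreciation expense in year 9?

Depreciable base = $288,244 − $27,300 = $260,944.
Year 1: DB = ⌊$288,244 × 150%/10⌋ = $43,236; SL = ⌊$260,944/10⌋ = $26,094 → take DB $43,236. Book value $245,008.
Year 2: DB = ⌊$245,008 × 150%/10⌋ = $36,751; SL = ⌊$217,708/9⌋ = $24,189 → take DB $36,751. Book value $208,257.
Year 3: DB = ⌊$208,257 × 150%/10⌋ = $31,238; SL = ⌊$180,957/8⌋ = $22,619 → take DB $31,238. Book value $177,019.
Year 4: DB = ⌊$177,019 × 150%/10⌋ = $26,552; SL = ⌊$149,719/7⌋ = $21,388 → take DB $26,552. Book value $150,467.
Year 5: DB = ⌊$150,467 × 150%/10⌋ = $22,570; SL = ⌊$123,167/6⌋ = $20,527 → take DB $22,570. Book value $127,897.
Year 6: DB = ⌊$127,897 × 150%/10⌋ = $19,184; SL = ⌊$100,597/5⌋ = $20,119 → take SL $20,119. Book value $107,778.
Year 7: DB = ⌊$107,778 × 150%/10⌋ = $16,166; SL = ⌊$80,478/4⌋ = $20,119 → take SL $20,119. Book value $87,659.
Year 8: DB = ⌊$87,659 × 150%/10⌋ = $13,148; SL = ⌊$60,359/3⌋ = $20,119 → take SL $20,119. Book value $67,540.
Year 9: DB = ⌊$67,540 × 150%/10⌋ = $10,131; SL = ⌊$40,240/2⌋ = $20,120 → take SL $20,120. Book value $47,420.

$20,120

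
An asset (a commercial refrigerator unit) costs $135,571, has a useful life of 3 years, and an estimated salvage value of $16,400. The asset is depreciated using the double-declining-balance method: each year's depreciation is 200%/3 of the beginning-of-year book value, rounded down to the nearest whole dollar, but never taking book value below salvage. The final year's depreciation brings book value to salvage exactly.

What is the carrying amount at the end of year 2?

Depreciable base = $135,571 − $16,400 = $119,171.
Year 1: ⌊$135,571 × 200%/3⌋ = $90,380. Book value $45,191.
Year 2: ⌊$45,191 × 200%/3⌋ = $30,127, capped at $28,791. Book value $16,400.

$16,400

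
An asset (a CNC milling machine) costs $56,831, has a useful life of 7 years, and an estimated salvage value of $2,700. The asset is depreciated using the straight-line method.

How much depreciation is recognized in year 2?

$7,733

Depreciable base = $56,831 − $2,700 = $54,131.
Annual expense = $54,131 / 7 = $7,733.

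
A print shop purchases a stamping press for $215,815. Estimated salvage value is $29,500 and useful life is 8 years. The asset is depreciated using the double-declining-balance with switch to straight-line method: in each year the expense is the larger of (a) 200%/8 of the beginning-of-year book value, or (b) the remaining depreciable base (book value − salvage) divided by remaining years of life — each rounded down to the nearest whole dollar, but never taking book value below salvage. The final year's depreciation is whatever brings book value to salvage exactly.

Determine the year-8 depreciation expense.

Depreciable base = $215,815 − $29,500 = $186,315.
Year 1: DB = ⌊$215,815 × 200%/8⌋ = $53,953; SL = ⌊$186,315/8⌋ = $23,289 → take DB $53,953. Book value $161,862.
Year 2: DB = ⌊$161,862 × 200%/8⌋ = $40,465; SL = ⌊$132,362/7⌋ = $18,908 → take DB $40,465. Book value $121,397.
Year 3: DB = ⌊$121,397 × 200%/8⌋ = $30,349; SL = ⌊$91,897/6⌋ = $15,316 → take DB $30,349. Book value $91,048.
Year 4: DB = ⌊$91,048 × 200%/8⌋ = $22,762; SL = ⌊$61,548/5⌋ = $12,309 → take DB $22,762. Book value $68,286.
Year 5: DB = ⌊$68,286 × 200%/8⌋ = $17,071; SL = ⌊$38,786/4⌋ = $9,696 → take DB $17,071. Book value $51,215.
Year 6: DB = ⌊$51,215 × 200%/8⌋ = $12,803; SL = ⌊$21,715/3⌋ = $7,238 → take DB $12,803. Book value $38,412.
Year 7: DB = ⌊$38,412 × 200%/8⌋ = $9,603; SL = ⌊$8,912/2⌋ = $4,456 → take DB $9,603, capped at $8,912. Book value $29,500.
Year 8 (final): $29,500 − $29,500 = $0. Book value $29,500.

$0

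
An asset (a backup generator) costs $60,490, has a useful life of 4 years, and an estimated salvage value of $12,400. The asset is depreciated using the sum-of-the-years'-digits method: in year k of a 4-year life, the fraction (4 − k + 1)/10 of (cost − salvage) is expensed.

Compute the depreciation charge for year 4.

$4,809

Depreciable base = $60,490 − $12,400 = $48,090.
Sum of the years' digits = 4+3+2+1 = 10.
Year 1: $48,090 × 4/10 = $19,236. Book value $41,254.
Year 2: $48,090 × 3/10 = $14,427. Book value $26,827.
Year 3: $48,090 × 2/10 = $9,618. Book value $17,209.
Year 4: $48,090 × 1/10 = $4,809. Book value $12,400.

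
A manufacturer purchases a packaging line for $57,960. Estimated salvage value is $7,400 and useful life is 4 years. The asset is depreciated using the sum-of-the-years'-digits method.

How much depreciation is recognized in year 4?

$5,056

Depreciable base = $57,960 − $7,400 = $50,560.
Sum of the years' digits = 4+3+2+1 = 10.
Year 1: $50,560 × 4/10 = $20,224. Book value $37,736.
Year 2: $50,560 × 3/10 = $15,168. Book value $22,568.
Year 3: $50,560 × 2/10 = $10,112. Book value $12,456.
Year 4: $50,560 × 1/10 = $5,056. Book value $7,400.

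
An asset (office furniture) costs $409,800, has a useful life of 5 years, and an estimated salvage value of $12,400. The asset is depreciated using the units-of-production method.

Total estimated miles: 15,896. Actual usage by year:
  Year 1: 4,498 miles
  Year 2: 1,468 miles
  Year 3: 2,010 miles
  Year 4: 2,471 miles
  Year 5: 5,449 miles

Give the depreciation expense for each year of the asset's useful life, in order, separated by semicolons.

Depreciable base = $409,800 − $12,400 = $397,400.
Rate = $397,400 / 15,896 miles = $25 per mile.
Year 1: 4,498 × $25 = $112,450. Book value $297,350.
Year 2: 1,468 × $25 = $36,700. Book value $260,650.
Year 3: 2,010 × $25 = $50,250. Book value $210,400.
Year 4: 2,471 × $25 = $61,775. Book value $148,625.
Year 5: 5,449 × $25 = $136,225. Book value $12,400.

$112,450; $36,700; $50,250; $61,775; $136,225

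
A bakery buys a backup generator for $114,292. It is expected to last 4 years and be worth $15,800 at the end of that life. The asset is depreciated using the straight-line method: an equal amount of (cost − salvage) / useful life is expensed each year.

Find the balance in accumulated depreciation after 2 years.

$49,246

Depreciable base = $114,292 − $15,800 = $98,492.
Annual expense = $98,492 / 4 = $24,623.
End of year 1: book value $89,669.
End of year 2: book value $65,046.
Accumulated through year 2 = $114,292 − $65,046 = $49,246.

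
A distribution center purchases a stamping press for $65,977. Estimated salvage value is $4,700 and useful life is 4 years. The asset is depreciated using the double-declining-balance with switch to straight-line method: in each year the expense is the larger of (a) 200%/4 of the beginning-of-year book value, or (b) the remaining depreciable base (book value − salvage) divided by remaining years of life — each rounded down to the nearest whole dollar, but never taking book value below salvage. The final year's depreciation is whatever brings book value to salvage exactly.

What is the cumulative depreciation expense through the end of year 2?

$49,482

Depreciable base = $65,977 − $4,700 = $61,277.
Year 1: DB = ⌊$65,977 × 200%/4⌋ = $32,988; SL = ⌊$61,277/4⌋ = $15,319 → take DB $32,988. Book value $32,989.
Year 2: DB = ⌊$32,989 × 200%/4⌋ = $16,494; SL = ⌊$28,289/3⌋ = $9,429 → take DB $16,494. Book value $16,495.
Accumulated through year 2 = $65,977 − $16,495 = $49,482.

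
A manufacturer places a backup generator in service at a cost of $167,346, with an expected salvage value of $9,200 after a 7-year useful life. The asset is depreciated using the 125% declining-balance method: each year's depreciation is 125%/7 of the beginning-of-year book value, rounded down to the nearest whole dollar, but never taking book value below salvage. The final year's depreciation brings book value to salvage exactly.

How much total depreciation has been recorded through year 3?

$74,592

Depreciable base = $167,346 − $9,200 = $158,146.
Year 1: ⌊$167,346 × 125%/7⌋ = $29,883. Book value $137,463.
Year 2: ⌊$137,463 × 125%/7⌋ = $24,546. Book value $112,917.
Year 3: ⌊$112,917 × 125%/7⌋ = $20,163. Book value $92,754.
Accumulated through year 3 = $167,346 − $92,754 = $74,592.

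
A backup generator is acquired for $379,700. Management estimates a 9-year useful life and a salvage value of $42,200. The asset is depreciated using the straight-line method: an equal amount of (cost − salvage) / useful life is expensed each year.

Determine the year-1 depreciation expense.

$37,500

Depreciable base = $379,700 − $42,200 = $337,500.
Annual expense = $337,500 / 9 = $37,500.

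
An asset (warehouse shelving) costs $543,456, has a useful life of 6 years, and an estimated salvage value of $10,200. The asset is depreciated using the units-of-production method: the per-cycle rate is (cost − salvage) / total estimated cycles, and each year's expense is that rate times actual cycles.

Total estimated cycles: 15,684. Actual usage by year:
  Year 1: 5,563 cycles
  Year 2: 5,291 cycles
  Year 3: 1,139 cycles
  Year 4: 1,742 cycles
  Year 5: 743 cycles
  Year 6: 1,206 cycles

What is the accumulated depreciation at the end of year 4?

$466,990

Depreciable base = $543,456 − $10,200 = $533,256.
Rate = $533,256 / 15,684 cycles = $34 per cycle.
Year 1: 5,563 × $34 = $189,142. Book value $354,314.
Year 2: 5,291 × $34 = $179,894. Book value $174,420.
Year 3: 1,139 × $34 = $38,726. Book value $135,694.
Year 4: 1,742 × $34 = $59,228. Book value $76,466.
Accumulated through year 4 = $543,456 − $76,466 = $466,990.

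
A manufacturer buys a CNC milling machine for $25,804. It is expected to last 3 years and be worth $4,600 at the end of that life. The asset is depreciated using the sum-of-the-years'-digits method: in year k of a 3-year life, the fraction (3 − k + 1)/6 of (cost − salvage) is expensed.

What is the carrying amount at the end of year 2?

$8,134

Depreciable base = $25,804 − $4,600 = $21,204.
Sum of the years' digits = 3+2+1 = 6.
Year 1: $21,204 × 3/6 = $10,602. Book value $15,202.
Year 2: $21,204 × 2/6 = $7,068. Book value $8,134.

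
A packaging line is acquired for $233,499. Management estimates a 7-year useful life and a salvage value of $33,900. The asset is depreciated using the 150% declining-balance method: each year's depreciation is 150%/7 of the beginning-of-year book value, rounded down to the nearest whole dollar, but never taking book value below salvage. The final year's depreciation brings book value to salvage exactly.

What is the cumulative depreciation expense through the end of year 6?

Depreciable base = $233,499 − $33,900 = $199,599.
Year 1: ⌊$233,499 × 150%/7⌋ = $50,035. Book value $183,464.
Year 2: ⌊$183,464 × 150%/7⌋ = $39,313. Book value $144,151.
Year 3: ⌊$144,151 × 150%/7⌋ = $30,889. Book value $113,262.
Year 4: ⌊$113,262 × 150%/7⌋ = $24,270. Book value $88,992.
Year 5: ⌊$88,992 × 150%/7⌋ = $19,069. Book value $69,923.
Year 6: ⌊$69,923 × 150%/7⌋ = $14,983. Book value $54,940.
Accumulated through year 6 = $233,499 − $54,940 = $178,559.

$178,559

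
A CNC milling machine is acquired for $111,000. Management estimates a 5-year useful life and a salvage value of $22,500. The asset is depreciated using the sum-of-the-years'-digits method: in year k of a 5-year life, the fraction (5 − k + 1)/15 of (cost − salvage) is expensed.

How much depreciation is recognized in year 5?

$5,900

Depreciable base = $111,000 − $22,500 = $88,500.
Sum of the years' digits = 5+4+3+2+1 = 15.
Year 1: $88,500 × 5/15 = $29,500. Book value $81,500.
Year 2: $88,500 × 4/15 = $23,600. Book value $57,900.
Year 3: $88,500 × 3/15 = $17,700. Book value $40,200.
Year 4: $88,500 × 2/15 = $11,800. Book value $28,400.
Year 5: $88,500 × 1/15 = $5,900. Book value $22,500.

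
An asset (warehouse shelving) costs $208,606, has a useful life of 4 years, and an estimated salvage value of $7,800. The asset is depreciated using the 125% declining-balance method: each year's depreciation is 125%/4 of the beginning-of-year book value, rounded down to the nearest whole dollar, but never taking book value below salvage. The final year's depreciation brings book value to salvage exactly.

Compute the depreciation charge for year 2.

$44,817

Depreciable base = $208,606 − $7,800 = $200,806.
Year 1: ⌊$208,606 × 125%/4⌋ = $65,189. Book value $143,417.
Year 2: ⌊$143,417 × 125%/4⌋ = $44,817. Book value $98,600.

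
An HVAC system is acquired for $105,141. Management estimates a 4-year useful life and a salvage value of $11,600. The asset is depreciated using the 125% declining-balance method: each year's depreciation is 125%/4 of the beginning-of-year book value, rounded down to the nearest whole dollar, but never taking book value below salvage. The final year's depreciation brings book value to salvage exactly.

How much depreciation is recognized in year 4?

$22,566

Depreciable base = $105,141 − $11,600 = $93,541.
Year 1: ⌊$105,141 × 125%/4⌋ = $32,856. Book value $72,285.
Year 2: ⌊$72,285 × 125%/4⌋ = $22,589. Book value $49,696.
Year 3: ⌊$49,696 × 125%/4⌋ = $15,530. Book value $34,166.
Year 4 (final): $34,166 − $11,600 = $22,566. Book value $11,600.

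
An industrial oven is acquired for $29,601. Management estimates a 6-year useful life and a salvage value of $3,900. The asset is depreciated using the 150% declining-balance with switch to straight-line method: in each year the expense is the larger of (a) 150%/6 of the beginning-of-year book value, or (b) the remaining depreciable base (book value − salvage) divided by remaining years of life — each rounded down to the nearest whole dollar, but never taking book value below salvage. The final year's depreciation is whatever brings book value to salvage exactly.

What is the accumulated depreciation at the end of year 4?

$20,234

Depreciable base = $29,601 − $3,900 = $25,701.
Year 1: DB = ⌊$29,601 × 150%/6⌋ = $7,400; SL = ⌊$25,701/6⌋ = $4,283 → take DB $7,400. Book value $22,201.
Year 2: DB = ⌊$22,201 × 150%/6⌋ = $5,550; SL = ⌊$18,301/5⌋ = $3,660 → take DB $5,550. Book value $16,651.
Year 3: DB = ⌊$16,651 × 150%/6⌋ = $4,162; SL = ⌊$12,751/4⌋ = $3,187 → take DB $4,162. Book value $12,489.
Year 4: DB = ⌊$12,489 × 150%/6⌋ = $3,122; SL = ⌊$8,589/3⌋ = $2,863 → take DB $3,122. Book value $9,367.
Accumulated through year 4 = $29,601 − $9,367 = $20,234.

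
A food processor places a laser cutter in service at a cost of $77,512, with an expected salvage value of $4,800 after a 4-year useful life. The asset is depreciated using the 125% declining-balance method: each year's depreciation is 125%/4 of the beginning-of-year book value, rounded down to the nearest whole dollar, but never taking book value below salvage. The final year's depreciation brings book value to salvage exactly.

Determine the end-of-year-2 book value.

Depreciable base = $77,512 − $4,800 = $72,712.
Year 1: ⌊$77,512 × 125%/4⌋ = $24,222. Book value $53,290.
Year 2: ⌊$53,290 × 125%/4⌋ = $16,653. Book value $36,637.

$36,637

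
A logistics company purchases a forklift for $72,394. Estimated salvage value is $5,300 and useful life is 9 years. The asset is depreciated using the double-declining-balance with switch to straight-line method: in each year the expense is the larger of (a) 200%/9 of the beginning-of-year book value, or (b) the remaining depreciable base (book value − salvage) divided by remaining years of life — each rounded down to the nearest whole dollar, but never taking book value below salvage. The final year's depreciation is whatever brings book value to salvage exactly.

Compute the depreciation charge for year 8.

Depreciable base = $72,394 − $5,300 = $67,094.
Year 1: DB = ⌊$72,394 × 200%/9⌋ = $16,087; SL = ⌊$67,094/9⌋ = $7,454 → take DB $16,087. Book value $56,307.
Year 2: DB = ⌊$56,307 × 200%/9⌋ = $12,512; SL = ⌊$51,007/8⌋ = $6,375 → take DB $12,512. Book value $43,795.
Year 3: DB = ⌊$43,795 × 200%/9⌋ = $9,732; SL = ⌊$38,495/7⌋ = $5,499 → take DB $9,732. Book value $34,063.
Year 4: DB = ⌊$34,063 × 200%/9⌋ = $7,569; SL = ⌊$28,763/6⌋ = $4,793 → take DB $7,569. Book value $26,494.
Year 5: DB = ⌊$26,494 × 200%/9⌋ = $5,887; SL = ⌊$21,194/5⌋ = $4,238 → take DB $5,887. Book value $20,607.
Year 6: DB = ⌊$20,607 × 200%/9⌋ = $4,579; SL = ⌊$15,307/4⌋ = $3,826 → take DB $4,579. Book value $16,028.
Year 7: DB = ⌊$16,028 × 200%/9⌋ = $3,561; SL = ⌊$10,728/3⌋ = $3,576 → take SL $3,576. Book value $12,452.
Year 8: DB = ⌊$12,452 × 200%/9⌋ = $2,767; SL = ⌊$7,152/2⌋ = $3,576 → take SL $3,576. Book value $8,876.

$3,576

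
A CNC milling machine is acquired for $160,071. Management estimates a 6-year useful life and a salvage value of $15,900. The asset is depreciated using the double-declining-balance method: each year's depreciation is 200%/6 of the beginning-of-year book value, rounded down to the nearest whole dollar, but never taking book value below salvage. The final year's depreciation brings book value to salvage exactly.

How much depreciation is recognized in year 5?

Depreciable base = $160,071 − $15,900 = $144,171.
Year 1: ⌊$160,071 × 200%/6⌋ = $53,357. Book value $106,714.
Year 2: ⌊$106,714 × 200%/6⌋ = $35,571. Book value $71,143.
Year 3: ⌊$71,143 × 200%/6⌋ = $23,714. Book value $47,429.
Year 4: ⌊$47,429 × 200%/6⌋ = $15,809. Book value $31,620.
Year 5: ⌊$31,620 × 200%/6⌋ = $10,540. Book value $21,080.

$10,540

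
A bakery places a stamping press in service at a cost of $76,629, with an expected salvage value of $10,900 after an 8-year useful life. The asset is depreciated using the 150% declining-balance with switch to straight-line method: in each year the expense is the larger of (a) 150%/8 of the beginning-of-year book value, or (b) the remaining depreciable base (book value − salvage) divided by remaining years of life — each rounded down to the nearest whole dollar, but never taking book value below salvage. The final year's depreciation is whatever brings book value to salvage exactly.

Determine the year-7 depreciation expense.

Depreciable base = $76,629 − $10,900 = $65,729.
Year 1: DB = ⌊$76,629 × 150%/8⌋ = $14,367; SL = ⌊$65,729/8⌋ = $8,216 → take DB $14,367. Book value $62,262.
Year 2: DB = ⌊$62,262 × 150%/8⌋ = $11,674; SL = ⌊$51,362/7⌋ = $7,337 → take DB $11,674. Book value $50,588.
Year 3: DB = ⌊$50,588 × 150%/8⌋ = $9,485; SL = ⌊$39,688/6⌋ = $6,614 → take DB $9,485. Book value $41,103.
Year 4: DB = ⌊$41,103 × 150%/8⌋ = $7,706; SL = ⌊$30,203/5⌋ = $6,040 → take DB $7,706. Book value $33,397.
Year 5: DB = ⌊$33,397 × 150%/8⌋ = $6,261; SL = ⌊$22,497/4⌋ = $5,624 → take DB $6,261. Book value $27,136.
Year 6: DB = ⌊$27,136 × 150%/8⌋ = $5,088; SL = ⌊$16,236/3⌋ = $5,412 → take SL $5,412. Book value $21,724.
Year 7: DB = ⌊$21,724 × 150%/8⌋ = $4,073; SL = ⌊$10,824/2⌋ = $5,412 → take SL $5,412. Book value $16,312.

$5,412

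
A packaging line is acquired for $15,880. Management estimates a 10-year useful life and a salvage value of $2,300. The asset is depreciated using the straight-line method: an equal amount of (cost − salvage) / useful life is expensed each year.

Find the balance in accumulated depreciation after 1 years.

Depreciable base = $15,880 − $2,300 = $13,580.
Annual expense = $13,580 / 10 = $1,358.
End of year 1: book value $14,522.
Accumulated through year 1 = $15,880 − $14,522 = $1,358.

$1,358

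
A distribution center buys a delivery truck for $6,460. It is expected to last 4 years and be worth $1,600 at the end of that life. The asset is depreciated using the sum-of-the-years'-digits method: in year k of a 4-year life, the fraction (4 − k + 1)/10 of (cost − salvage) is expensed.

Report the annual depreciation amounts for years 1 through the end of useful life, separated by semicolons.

Depreciable base = $6,460 − $1,600 = $4,860.
Sum of the years' digits = 4+3+2+1 = 10.
Year 1: $4,860 × 4/10 = $1,944. Book value $4,516.
Year 2: $4,860 × 3/10 = $1,458. Book value $3,058.
Year 3: $4,860 × 2/10 = $972. Book value $2,086.
Year 4: $4,860 × 1/10 = $486. Book value $1,600.

$1,944; $1,458; $972; $486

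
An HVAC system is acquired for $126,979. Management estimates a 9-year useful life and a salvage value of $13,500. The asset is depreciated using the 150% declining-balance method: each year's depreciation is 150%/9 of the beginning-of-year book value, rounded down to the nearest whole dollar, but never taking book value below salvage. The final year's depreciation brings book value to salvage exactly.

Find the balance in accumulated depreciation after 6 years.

Depreciable base = $126,979 − $13,500 = $113,479.
Year 1: ⌊$126,979 × 150%/9⌋ = $21,163. Book value $105,816.
Year 2: ⌊$105,816 × 150%/9⌋ = $17,636. Book value $88,180.
Year 3: ⌊$88,180 × 150%/9⌋ = $14,696. Book value $73,484.
Year 4: ⌊$73,484 × 150%/9⌋ = $12,247. Book value $61,237.
Year 5: ⌊$61,237 × 150%/9⌋ = $10,206. Book value $51,031.
Year 6: ⌊$51,031 × 150%/9⌋ = $8,505. Book value $42,526.
Accumulated through year 6 = $126,979 − $42,526 = $84,453.

$84,453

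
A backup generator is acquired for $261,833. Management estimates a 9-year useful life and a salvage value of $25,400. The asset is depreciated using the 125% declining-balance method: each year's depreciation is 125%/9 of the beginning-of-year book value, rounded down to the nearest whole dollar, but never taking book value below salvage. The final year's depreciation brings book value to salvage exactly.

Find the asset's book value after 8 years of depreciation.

Depreciable base = $261,833 − $25,400 = $236,433.
Year 1: ⌊$261,833 × 125%/9⌋ = $36,365. Book value $225,468.
Year 2: ⌊$225,468 × 125%/9⌋ = $31,315. Book value $194,153.
Year 3: ⌊$194,153 × 125%/9⌋ = $26,965. Book value $167,188.
Year 4: ⌊$167,188 × 125%/9⌋ = $23,220. Book value $143,968.
Year 5: ⌊$143,968 × 125%/9⌋ = $19,995. Book value $123,973.
Year 6: ⌊$123,973 × 125%/9⌋ = $17,218. Book value $106,755.
Year 7: ⌊$106,755 × 125%/9⌋ = $14,827. Book value $91,928.
Year 8: ⌊$91,928 × 125%/9⌋ = $12,767. Book value $79,161.

$79,161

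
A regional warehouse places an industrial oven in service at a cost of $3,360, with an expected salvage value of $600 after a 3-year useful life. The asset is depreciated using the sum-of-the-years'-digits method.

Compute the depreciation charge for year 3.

Depreciable base = $3,360 − $600 = $2,760.
Sum of the years' digits = 3+2+1 = 6.
Year 1: $2,760 × 3/6 = $1,380. Book value $1,980.
Year 2: $2,760 × 2/6 = $920. Book value $1,060.
Year 3: $2,760 × 1/6 = $460. Book value $600.

$460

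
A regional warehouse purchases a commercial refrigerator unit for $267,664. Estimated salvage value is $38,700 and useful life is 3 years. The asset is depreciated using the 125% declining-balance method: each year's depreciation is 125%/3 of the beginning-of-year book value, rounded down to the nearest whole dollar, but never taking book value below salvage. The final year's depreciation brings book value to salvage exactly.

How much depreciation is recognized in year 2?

Depreciable base = $267,664 − $38,700 = $228,964.
Year 1: ⌊$267,664 × 125%/3⌋ = $111,526. Book value $156,138.
Year 2: ⌊$156,138 × 125%/3⌋ = $65,057. Book value $91,081.

$65,057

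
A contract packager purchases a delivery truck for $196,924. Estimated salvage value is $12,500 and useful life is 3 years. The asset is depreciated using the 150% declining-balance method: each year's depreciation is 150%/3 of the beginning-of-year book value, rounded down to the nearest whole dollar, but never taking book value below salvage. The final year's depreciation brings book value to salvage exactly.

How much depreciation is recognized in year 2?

$49,231

Depreciable base = $196,924 − $12,500 = $184,424.
Year 1: ⌊$196,924 × 150%/3⌋ = $98,462. Book value $98,462.
Year 2: ⌊$98,462 × 150%/3⌋ = $49,231. Book value $49,231.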